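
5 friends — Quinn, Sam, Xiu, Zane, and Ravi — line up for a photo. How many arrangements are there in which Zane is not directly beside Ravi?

72

Of the 5! = 120 arrangements, those with Zane and Ravi adjacent number 2 × 4! = 48 (treat the pair as a block with 2 internal orders).
Complementary counting: 120 − 48 = 72.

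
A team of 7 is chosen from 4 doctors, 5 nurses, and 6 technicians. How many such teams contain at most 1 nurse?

Split by how many nurses are chosen (0 through 1).
Sum: C(5,0)·C(10,7) + C(5,1)·C(10,6) = 120 + 1050 = 1170.

1170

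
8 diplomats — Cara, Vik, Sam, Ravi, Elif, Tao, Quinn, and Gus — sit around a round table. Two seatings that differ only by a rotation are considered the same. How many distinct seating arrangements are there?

5040

Around a circle, 8 distinct people have 8!/8 = (7)! = 5040 rotationally distinct seatings.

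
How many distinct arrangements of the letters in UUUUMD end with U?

20

With the last slot taken by U, it remains to arrange the other 5 letters (UUUMD).
Those 5 letters have U appearing 3 times, giving (5)!/(3!) = 20.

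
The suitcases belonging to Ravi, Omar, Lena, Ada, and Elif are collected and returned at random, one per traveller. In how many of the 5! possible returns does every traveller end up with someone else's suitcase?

Count assignments avoiding every fixed point. For any j of the 5 travellers fixed to their own suitcase, the other 5−j can be arranged in (5−j)! ways.
By inclusion–exclusion this is Σ_{j=0}^{5} (−1)^j C(5,j)·(5−j)!.
Computing: 120 − 120 + 60 − 20 + 5 − 1 = 44.

44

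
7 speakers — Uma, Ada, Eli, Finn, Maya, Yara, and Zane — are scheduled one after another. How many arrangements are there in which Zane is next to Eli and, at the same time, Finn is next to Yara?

Treat {Zane,Eli} as one block (2 orders) and {Finn,Yara} as another (2 orders).
That leaves 5 units to arrange: 2 × 2 × 5! = 4 × 120 = 480.

480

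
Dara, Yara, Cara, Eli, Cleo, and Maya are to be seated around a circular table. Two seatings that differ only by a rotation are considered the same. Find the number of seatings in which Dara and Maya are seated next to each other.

48

Treat {Dara, Maya} as one unit (2 internal orders) and seat the resulting 5 units around the table: (4)! circular arrangements.
So 2 × (4)! = 2 × 24 = 48.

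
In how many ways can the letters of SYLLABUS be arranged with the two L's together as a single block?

2520

Treat the 2 copies of L as a single block. The multiset to arrange is then {LL, A, B, S, S, U, Y}, 7 items in all.
That gives (7)!/(2!) = 2520 arrangements.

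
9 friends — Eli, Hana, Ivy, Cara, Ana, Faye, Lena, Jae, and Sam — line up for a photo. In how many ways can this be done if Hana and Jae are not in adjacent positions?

There are 9! = 362880 arrangements in all. If Hana and Jae are adjacent, merging them into one block gives 2·(8)! = 80640 arrangements.
Complementary counting: 362880 − 80640 = 282240.

282240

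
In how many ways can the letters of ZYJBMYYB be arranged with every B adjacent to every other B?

840

Treat the 2 copies of B as a single block. The multiset to arrange is then {BB, J, M, Y, Y, Y, Z}, 7 items in all.
That gives (7)!/(3!) = 840 arrangements.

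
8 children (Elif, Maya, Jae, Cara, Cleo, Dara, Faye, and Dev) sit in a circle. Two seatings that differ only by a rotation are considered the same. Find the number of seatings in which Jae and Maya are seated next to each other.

Glue Jae and Maya into a block (2 internal orders). Seating 7 units around a circle gives (6)! arrangements.
So 2 × (6)! = 2 × 720 = 1440.

1440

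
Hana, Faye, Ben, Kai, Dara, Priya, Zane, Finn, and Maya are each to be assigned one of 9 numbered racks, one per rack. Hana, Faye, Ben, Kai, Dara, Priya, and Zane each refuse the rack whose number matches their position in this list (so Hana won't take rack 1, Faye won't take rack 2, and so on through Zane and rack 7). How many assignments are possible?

165016

Let Aᵢ (for 1 ≤ i ≤ 7) be the placements that put person i in their forbidden rack. Any j of these fix j positions, leaving (9−j)! ways to fill the rest, and there are C(7,j) ways to pick which j.
By inclusion–exclusion, the number of valid placements is Σ_{j=0}^{7} (−1)^j C(7,j)·(9−j)!.
Computing: 362880 − 282240 + 105840 − 25200 + 4200 − 504 + 42 − 2 = 165016.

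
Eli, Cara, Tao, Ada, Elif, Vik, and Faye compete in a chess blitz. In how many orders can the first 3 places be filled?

210

There are 7 choices for 1st place, 6 for 2nd, and 5 for 3rd.
That gives 7 × 6 × 5 = 210.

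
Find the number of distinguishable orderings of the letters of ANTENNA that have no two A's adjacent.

300

Total arrangements of ANTENNA: 7!/(3!·2!) = 420.
Arrangements with the A's together: treat AA as one letter, giving (6)!/(3!) = 120.
Subtracting, 420 − 120 = 300 arrangements keep the A's apart.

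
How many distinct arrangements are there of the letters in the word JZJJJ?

The 5 letters of JZJJJ have repeats: J appearing 4 times.
Dividing 5! = 120 by 4! = 24 for the repeated letters gives 5.

5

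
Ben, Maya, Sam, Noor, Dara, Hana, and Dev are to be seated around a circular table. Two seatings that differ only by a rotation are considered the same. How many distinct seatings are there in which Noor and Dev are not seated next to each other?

480

All circular seatings of 7 people number (6)! = 720.
Seatings with Noor beside Dev: treat them as a block with 2 internal orders, giving 2 × (5)! = 240.
Subtracting, 720 − 240 = 480.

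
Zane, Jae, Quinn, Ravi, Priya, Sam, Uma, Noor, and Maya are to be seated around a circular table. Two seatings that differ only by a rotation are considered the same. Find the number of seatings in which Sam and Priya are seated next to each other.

10080

Treat {Sam, Priya} as one unit (2 internal orders) and seat the resulting 8 units around the table: (7)! circular arrangements.
So 2 × (7)! = 2 × 5040 = 10080.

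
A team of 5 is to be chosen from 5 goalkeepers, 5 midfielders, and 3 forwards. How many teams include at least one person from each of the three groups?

925

With no constraint there are C(13,5) = 1287 possible selections.
Selections missing a whole group: no goalkeepers → C(8,5) = 56; no midfielders → C(8,5) = 56; no forwards → C(10,5) = 252.
Add back selections omitting two groups (i.e. drawn from a single group): C(5,5) + C(5,5) + C(3,5) = 2.
By inclusion–exclusion: 1287 − 364 + 2 = 925.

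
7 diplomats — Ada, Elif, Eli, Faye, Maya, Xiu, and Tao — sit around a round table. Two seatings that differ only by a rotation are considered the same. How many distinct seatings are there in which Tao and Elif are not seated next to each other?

All circular seatings of 7 people number (6)! = 720.
Those with Tao next to Elif: fuse the pair into one unit and seat 6 units around a circle — 2·(5)! = 240.
Subtracting, 720 − 240 = 480.

480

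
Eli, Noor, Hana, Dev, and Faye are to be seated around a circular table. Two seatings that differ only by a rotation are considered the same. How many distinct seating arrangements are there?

24

Around a circle, 5 distinct people have 5!/5 = (4)! = 24 rotationally distinct seatings.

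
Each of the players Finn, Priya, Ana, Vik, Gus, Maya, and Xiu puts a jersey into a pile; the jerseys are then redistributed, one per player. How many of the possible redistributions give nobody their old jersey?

Count assignments avoiding every fixed point. For any j of the 7 players fixed to their old jersey, the other 7−j can be arranged in (7−j)! ways.
By inclusion–exclusion this is Σ_{j=0}^{7} (−1)^j C(7,j)·(7−j)!.
Computing: 5040 − 5040 + 2520 − 840 + 210 − 42 + 7 − 1 = 1854.

1854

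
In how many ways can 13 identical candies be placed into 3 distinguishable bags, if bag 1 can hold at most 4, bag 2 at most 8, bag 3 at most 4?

By stars and bars, unrestricted non-negative solutions to x_1+…+x_3 = 13 number C(13+2,2) = 105.
Subtract solutions that violate a single cap (substitute x_i' = x_i − (cap_i+1)): x_1 ≥ 5 gives C(10,2) = 45; x_2 ≥ 9 gives C(6,2) = 15; x_3 ≥ 5 gives C(10,2) = 45. Together 105.
Add back pairs where two caps are both exceeded: 0 + 10 + 0 = 10.
By inclusion–exclusion the count is 105 − 105 + 10 = 10.

10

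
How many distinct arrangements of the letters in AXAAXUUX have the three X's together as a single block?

60

Treat the 3 copies of X as a single block. The multiset to arrange is then {XXX, A, A, A, U, U}, 6 items in all.
That gives (6)!/(3!·2!) = 60 arrangements.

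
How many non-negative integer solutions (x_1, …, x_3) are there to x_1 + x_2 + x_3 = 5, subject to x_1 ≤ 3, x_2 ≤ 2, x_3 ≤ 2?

Ignoring the caps, the number of non-negative solutions to x_1+…+x_3 = 5 is C(7,2) = 21.
Subtract solutions that violate a single cap (substitute x_i' = x_i − (cap_i+1)): x_1 ≥ 4 gives C(3,2) = 3; x_2 ≥ 3 gives C(4,2) = 6; x_3 ≥ 3 gives C(4,2) = 6. Together 15.
No two caps can be exceeded simultaneously, so the pair terms are all 0.
By inclusion–exclusion the count is 21 − 15 + 0 = 6.

6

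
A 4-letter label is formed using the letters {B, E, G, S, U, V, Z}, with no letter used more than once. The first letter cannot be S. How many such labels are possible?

The first letter has 7−1 = 6 choices (anything except S).
The remaining 3 letters are filled from the other 6 symbols without repetition: 6 × 5 × 4 = 120.
Total: 6 × 120 = 720.

720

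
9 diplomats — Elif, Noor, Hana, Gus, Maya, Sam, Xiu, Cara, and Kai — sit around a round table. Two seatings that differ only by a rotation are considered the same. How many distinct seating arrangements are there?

Seat Elif anywhere (absorbing the rotational symmetry), then permute the other 8: (8)! = 40320.

40320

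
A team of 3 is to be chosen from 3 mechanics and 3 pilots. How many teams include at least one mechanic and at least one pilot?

With no constraint there are C(6,3) = 20 possible selections.
Selections missing a whole group: no mechanics → C(3,3) = 1; no pilots → C(3,3) = 1.
Both groups omitted at once is impossible, so 20 − 2 = 18.

18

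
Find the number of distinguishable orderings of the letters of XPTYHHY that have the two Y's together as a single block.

Treat the 2 copies of Y as a single block. The multiset to arrange is then {YY, H, H, P, T, X}, 6 items in all.
That gives (6)!/(2!) = 360 arrangements.

360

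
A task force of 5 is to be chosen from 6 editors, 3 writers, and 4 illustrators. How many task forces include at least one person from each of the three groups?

894

Unrestricted: C(13,5) = 1287 ways to pick any 5 of the 13.
Subtract selections that omit an entire group: no editors → C(7,5) = 21; no writers → C(10,5) = 252; no illustrators → C(9,5) = 126.
Add back selections omitting two groups (i.e. drawn from a single group): C(6,5) + C(3,5) + C(4,5) = 6.
By inclusion–exclusion: 1287 − 399 + 6 = 894.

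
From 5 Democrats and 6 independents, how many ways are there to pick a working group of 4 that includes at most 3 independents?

315

Split by how many independents are chosen (0 through 3).
Sum: C(6,0)·C(5,4) + C(6,1)·C(5,3) + C(6,2)·C(5,2) + C(6,3)·C(5,1) = 5 + 60 + 150 + 100 = 315.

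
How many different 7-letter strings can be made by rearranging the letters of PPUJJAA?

PPUJJAA has 7 letters with A appearing twice, J appearing twice, and P appearing twice.
So there are 7! / (2!·2!·2!) = 630 distinguishable arrangements.

630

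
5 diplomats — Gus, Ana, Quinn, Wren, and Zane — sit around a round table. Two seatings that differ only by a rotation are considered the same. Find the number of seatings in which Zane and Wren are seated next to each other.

Glue Zane and Wren into a block (2 internal orders). Seating 4 units around a circle gives (3)! arrangements.
So 2 × (3)! = 2 × 6 = 12.

12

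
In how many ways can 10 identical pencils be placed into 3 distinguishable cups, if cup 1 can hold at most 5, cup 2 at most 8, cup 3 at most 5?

Without the upper bounds there are C(12,2) = 66 ways to split 10 among 3 cups.
Subtract solutions that violate a single cap (substitute x_i' = x_i − (cap_i+1)): x_1 ≥ 6 gives C(6,2) = 15; x_2 ≥ 9 gives C(3,2) = 3; x_3 ≥ 6 gives C(6,2) = 15. Together 33.
No two caps can be exceeded simultaneously, so the pair terms are all 0.
By inclusion–exclusion the count is 66 − 33 + 0 = 33.

33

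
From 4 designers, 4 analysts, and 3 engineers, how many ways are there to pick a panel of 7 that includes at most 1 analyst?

Split by how many analysts are chosen (0 through 1).
Sum: C(4,0)·C(7,7) + C(4,1)·C(7,6) = 1 + 28 = 29.

29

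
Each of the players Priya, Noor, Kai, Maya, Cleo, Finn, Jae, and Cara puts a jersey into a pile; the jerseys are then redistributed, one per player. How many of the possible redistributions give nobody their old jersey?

14833

This is the derangement count D_8: permutations of 8 items with no fixed point.
By inclusion–exclusion this is Σ_{j=0}^{8} (−1)^j C(8,j)·(8−j)!.
Computing: 40320 − 40320 + 20160 − 6720 + 1680 − 336 + 56 − 8 + 1 = 14833.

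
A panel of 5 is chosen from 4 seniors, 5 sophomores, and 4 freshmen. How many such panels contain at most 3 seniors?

1278

Split by how many seniors are chosen (0 through 3).
Sum: C(4,0)·C(9,5) + C(4,1)·C(9,4) + C(4,2)·C(9,3) + C(4,3)·C(9,2) = 126 + 504 + 504 + 144 = 1278.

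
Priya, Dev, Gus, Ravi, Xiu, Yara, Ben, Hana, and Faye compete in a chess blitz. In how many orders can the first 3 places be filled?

This is an ordered selection of 3 from 9: P(9,3).
That gives 9 × 8 × 7 = 504.

504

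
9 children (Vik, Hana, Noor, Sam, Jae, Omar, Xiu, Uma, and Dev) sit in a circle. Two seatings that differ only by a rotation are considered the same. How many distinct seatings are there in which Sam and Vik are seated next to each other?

10080

Glue Sam and Vik into a block (2 internal orders). Seating 8 units around a circle gives (7)! arrangements.
So 2 × (7)! = 2 × 5040 = 10080.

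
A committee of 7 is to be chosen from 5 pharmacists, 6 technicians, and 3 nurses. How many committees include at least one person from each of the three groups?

3058

With no constraint there are C(14,7) = 3432 possible selections.
Subtract selections that omit an entire group: no pharmacists → C(9,7) = 36; no technicians → C(8,7) = 8; no nurses → C(11,7) = 330.
Add back selections omitting two groups (i.e. drawn from a single group): C(5,7) + C(6,7) + C(3,7) = 0.
By inclusion–exclusion: 3432 − 374 + 0 = 3058.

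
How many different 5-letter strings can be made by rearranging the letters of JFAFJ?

The 5 letters of JFAFJ have repeats: F appearing twice and J appearing twice.
The number of distinct arrangements is 5!/(2!·2!) = 120/4 = 30.

30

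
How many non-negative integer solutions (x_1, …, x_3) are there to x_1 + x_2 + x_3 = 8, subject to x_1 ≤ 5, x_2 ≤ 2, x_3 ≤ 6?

By stars and bars, unrestricted non-negative solutions to x_1+…+x_3 = 8 number C(8+2,2) = 45.
Subtract solutions that violate a single cap (substitute x_i' = x_i − (cap_i+1)): x_1 ≥ 6 gives C(4,2) = 6; x_2 ≥ 3 gives C(7,2) = 21; x_3 ≥ 7 gives C(3,2) = 3. Together 30.
No two caps can be exceeded simultaneously, so the pair terms are all 0.
By inclusion–exclusion the count is 45 − 30 + 0 = 15.

15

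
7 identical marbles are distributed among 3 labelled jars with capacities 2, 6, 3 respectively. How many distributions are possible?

11

By stars and bars, unrestricted non-negative solutions to x_1+…+x_3 = 7 number C(7+2,2) = 36.
Subtract solutions that violate a single cap (substitute x_i' = x_i − (cap_i+1)): x_1 ≥ 3 gives C(6,2) = 15; x_2 ≥ 7 gives C(2,2) = 1; x_3 ≥ 4 gives C(5,2) = 10. Together 26.
Add back pairs where two caps are both exceeded: 0 + 1 + 0 = 1.
By inclusion–exclusion the count is 36 − 26 + 1 = 11.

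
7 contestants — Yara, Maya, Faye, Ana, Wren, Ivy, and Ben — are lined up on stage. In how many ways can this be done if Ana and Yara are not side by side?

Of the 7! = 5040 arrangements, those with Ana and Yara adjacent number 2 × 6! = 1440 (treat the pair as a block with 2 internal orders).
So 5040 − 1440 = 3600 arrangements keep them apart.

3600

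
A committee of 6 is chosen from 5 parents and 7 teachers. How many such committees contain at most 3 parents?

812

Split by how many parents are chosen (0 through 3).
Sum: C(5,0)·C(7,6) + C(5,1)·C(7,5) + C(5,2)·C(7,4) + C(5,3)·C(7,3) = 7 + 105 + 350 + 350 = 812.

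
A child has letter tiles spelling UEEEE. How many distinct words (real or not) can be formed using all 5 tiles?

5

The 5 letters of UEEEE have repeats: E appearing 4 times.
So there are 5! / (4!) = 5 distinguishable arrangements.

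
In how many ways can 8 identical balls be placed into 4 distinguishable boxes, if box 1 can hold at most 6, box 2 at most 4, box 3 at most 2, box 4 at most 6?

82

Without the upper bounds there are C(11,3) = 165 ways to split 8 among 4 boxes.
Subtract solutions that violate a single cap (substitute x_i' = x_i − (cap_i+1)): x_1 ≥ 7 gives C(4,3) = 4; x_2 ≥ 5 gives C(6,3) = 20; x_3 ≥ 3 gives C(8,3) = 56; x_4 ≥ 7 gives C(4,3) = 4. Together 84.
Add back pairs where two caps are both exceeded: 0 + 0 + 0 + 1 + 0 + 0 = 1.
By inclusion–exclusion the count is 165 − 84 + 1 = 82.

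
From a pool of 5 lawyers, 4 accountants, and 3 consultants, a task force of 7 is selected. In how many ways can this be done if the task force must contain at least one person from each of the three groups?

747

Total 7-person selections from all 12: C(12,7) = 792.
Subtract selections that omit an entire group: no lawyers → C(7,7) = 1; no accountants → C(8,7) = 8; no consultants → C(9,7) = 36.
Add back selections omitting two groups (i.e. drawn from a single group): C(5,7) + C(4,7) + C(3,7) = 0.
By inclusion–exclusion: 792 − 45 + 0 = 747.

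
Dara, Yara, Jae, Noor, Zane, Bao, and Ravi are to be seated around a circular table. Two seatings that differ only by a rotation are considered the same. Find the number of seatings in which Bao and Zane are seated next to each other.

Glue Bao and Zane into a block (2 internal orders). Seating 6 units around a circle gives (5)! arrangements.
So 2 × (5)! = 2 × 120 = 240.

240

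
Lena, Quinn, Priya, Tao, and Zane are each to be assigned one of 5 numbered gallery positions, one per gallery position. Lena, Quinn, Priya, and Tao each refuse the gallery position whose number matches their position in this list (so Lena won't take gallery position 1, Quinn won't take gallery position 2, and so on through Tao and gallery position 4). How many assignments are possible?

53

Let Aᵢ (for 1 ≤ i ≤ 4) be the placements that put person i in their forbidden gallery position. Any j of these fix j positions, leaving (5−j)! ways to fill the rest, and there are C(4,j) ways to pick which j.
By inclusion–exclusion, the number of valid placements is Σ_{j=0}^{4} (−1)^j C(4,j)·(5−j)!.
Computing: 120 − 96 + 36 − 8 + 1 = 53.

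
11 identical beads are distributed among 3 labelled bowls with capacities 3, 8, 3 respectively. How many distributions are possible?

10

By stars and bars, unrestricted non-negative solutions to x_1+…+x_3 = 11 number C(11+2,2) = 78.
Subtract solutions that violate a single cap (substitute x_i' = x_i − (cap_i+1)): x_1 ≥ 4 gives C(9,2) = 36; x_2 ≥ 9 gives C(4,2) = 6; x_3 ≥ 4 gives C(9,2) = 36. Together 78.
Add back pairs where two caps are both exceeded: 0 + 10 + 0 = 10.
By inclusion–exclusion the count is 78 − 78 + 10 = 10.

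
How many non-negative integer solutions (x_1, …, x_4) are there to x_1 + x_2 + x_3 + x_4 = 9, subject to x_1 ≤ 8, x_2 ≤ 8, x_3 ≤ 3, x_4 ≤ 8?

Without the upper bounds there are C(12,3) = 220 ways to split 9 among 4 variables.
Subtract solutions that violate a single cap (substitute x_i' = x_i − (cap_i+1)): x_1 ≥ 9 gives C(3,3) = 1; x_2 ≥ 9 gives C(3,3) = 1; x_3 ≥ 4 gives C(8,3) = 56; x_4 ≥ 9 gives C(3,3) = 1. Together 59.
No two caps can be exceeded simultaneously, so the pair terms are all 0.
By inclusion–exclusion the count is 220 − 59 + 0 = 161.

161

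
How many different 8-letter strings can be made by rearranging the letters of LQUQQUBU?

The 8 letters of LQUQQUBU have repeats: Q appearing 3 times and U appearing 3 times.
Dividing 8! = 40320 by 3!·3! = 36 for the repeated letters gives 1120.

1120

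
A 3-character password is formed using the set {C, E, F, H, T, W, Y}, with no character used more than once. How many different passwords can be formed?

210

This is a permutation of 3 out of 7: P(7,3) = 7!/4!.
That product is 7 × 6 × 5 = 210.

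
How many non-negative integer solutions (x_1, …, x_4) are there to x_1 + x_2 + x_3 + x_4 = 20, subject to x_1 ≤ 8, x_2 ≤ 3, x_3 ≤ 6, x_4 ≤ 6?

20

Ignoring the caps, the number of non-negative solutions to x_1+…+x_4 = 20 is C(23,3) = 1771.
Subtract solutions that violate a single cap (substitute x_i' = x_i − (cap_i+1)): x_1 ≥ 9 gives C(14,3) = 364; x_2 ≥ 4 gives C(19,3) = 969; x_3 ≥ 7 gives C(16,3) = 560; x_4 ≥ 7 gives C(16,3) = 560. Together 2453.
Add back pairs where two caps are both exceeded: 120 + 35 + 35 + 220 + 220 + 84 = 714.
Subtract triples: 1 + 1 + 0 + 10 = 12.
By inclusion–exclusion the count is 1771 − 2453 + 714 − 12 = 20.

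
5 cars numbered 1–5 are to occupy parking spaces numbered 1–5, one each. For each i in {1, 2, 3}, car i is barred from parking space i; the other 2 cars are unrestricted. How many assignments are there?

Let Aᵢ (for i ∈ {1, 2, 3}) be the placements that put car i in its forbidden parking space. Any j of these fix j positions, leaving (5−j)! ways to fill the rest, and there are C(3,j) ways to pick which j.
By inclusion–exclusion, the number of valid placements is Σ_{j=0}^{3} (−1)^j C(3,j)·(5−j)!.
Computing: 120 − 72 + 18 − 2 = 64.

64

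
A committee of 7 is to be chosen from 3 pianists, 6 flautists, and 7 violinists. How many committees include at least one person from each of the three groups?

Total 7-person selections from all 16: C(16,7) = 11440.
Subtract selections that omit an entire group: no pianists → C(13,7) = 1716; no flautists → C(10,7) = 120; no violinists → C(9,7) = 36.
Add back selections omitting two groups (i.e. drawn from a single group): C(3,7) + C(6,7) + C(7,7) = 1.
By inclusion–exclusion: 11440 − 1872 + 1 = 9569.

9569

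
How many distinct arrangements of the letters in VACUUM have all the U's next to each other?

120

Treat the 2 copies of U as a single block. The multiset to arrange is then {UU, A, C, M, V}, 5 items in all.
All 5 items are distinct, so there are (5)! = 120 arrangements.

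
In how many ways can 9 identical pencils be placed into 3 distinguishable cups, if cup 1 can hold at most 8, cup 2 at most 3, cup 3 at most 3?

15

Ignoring the caps, the number of non-negative solutions to x_1+…+x_3 = 9 is C(11,2) = 55.
Subtract solutions that violate a single cap (substitute x_i' = x_i − (cap_i+1)): x_1 ≥ 9 gives C(2,2) = 1; x_2 ≥ 4 gives C(7,2) = 21; x_3 ≥ 4 gives C(7,2) = 21. Together 43.
Add back pairs where two caps are both exceeded: 0 + 0 + 3 = 3.
By inclusion–exclusion the count is 55 − 43 + 3 = 15.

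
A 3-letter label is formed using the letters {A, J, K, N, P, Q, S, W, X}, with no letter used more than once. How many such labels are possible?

This is a permutation of 3 out of 9: P(9,3) = 9!/6!.
9 × 8 × 7 = 504.

504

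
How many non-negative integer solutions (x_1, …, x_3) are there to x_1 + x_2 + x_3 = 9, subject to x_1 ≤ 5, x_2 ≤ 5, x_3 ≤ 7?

32

Without the upper bounds there are C(11,2) = 55 ways to split 9 among 3 variables.
Subtract solutions that violate a single cap (substitute x_i' = x_i − (cap_i+1)): x_1 ≥ 6 gives C(5,2) = 10; x_2 ≥ 6 gives C(5,2) = 10; x_3 ≥ 8 gives C(3,2) = 3. Together 23.
No two caps can be exceeded simultaneously, so the pair terms are all 0.
By inclusion–exclusion the count is 55 − 23 + 0 = 32.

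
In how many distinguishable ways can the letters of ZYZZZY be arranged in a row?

15

The 6 letters of ZYZZZY have repeats: Y appearing twice and Z appearing 4 times.
The number of distinct arrangements is 6!/(4!·2!) = 720/48 = 15.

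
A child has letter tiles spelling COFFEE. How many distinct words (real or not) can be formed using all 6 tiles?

The 6 letters of COFFEE have repeats: E appearing twice and F appearing twice.
So there are 6! / (2!·2!) = 180 distinguishable arrangements.

180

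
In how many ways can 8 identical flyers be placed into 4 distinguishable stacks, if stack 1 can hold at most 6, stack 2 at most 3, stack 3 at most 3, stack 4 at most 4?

Without the upper bounds there are C(11,3) = 165 ways to split 8 among 4 stacks.
Subtract solutions that violate a single cap (substitute x_i' = x_i − (cap_i+1)): x_1 ≥ 7 gives C(4,3) = 4; x_2 ≥ 4 gives C(7,3) = 35; x_3 ≥ 4 gives C(7,3) = 35; x_4 ≥ 5 gives C(6,3) = 20. Together 94.
Add back pairs where two caps are both exceeded: 0 + 0 + 0 + 1 + 0 + 0 = 1.
By inclusion–exclusion the count is 165 − 94 + 1 = 72.

72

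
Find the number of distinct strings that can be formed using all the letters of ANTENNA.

The 7 letters of ANTENNA have repeats: A appearing twice and N appearing 3 times.
Dividing 7! = 5040 by 3!·2! = 12 for the repeated letters gives 420.

420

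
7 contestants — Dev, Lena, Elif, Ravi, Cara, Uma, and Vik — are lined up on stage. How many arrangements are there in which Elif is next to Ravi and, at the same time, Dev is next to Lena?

480

Treat {Elif,Ravi} as one block (2 orders) and {Dev,Lena} as another (2 orders).
That leaves 5 units to arrange: 2 × 2 × 5! = 4 × 120 = 480.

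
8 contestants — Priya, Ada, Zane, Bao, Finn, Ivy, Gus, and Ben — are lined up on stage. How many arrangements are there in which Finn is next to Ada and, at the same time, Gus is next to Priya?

2880

Treat {Finn,Ada} as one block (2 orders) and {Gus,Priya} as another (2 orders).
That leaves 6 units to arrange: 2 × 2 × 6! = 4 × 720 = 2880.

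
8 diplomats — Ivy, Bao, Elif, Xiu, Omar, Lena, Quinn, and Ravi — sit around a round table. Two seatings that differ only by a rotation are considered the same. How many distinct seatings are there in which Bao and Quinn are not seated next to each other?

Without the restriction there are (7)! = 5040 seatings.
Those with Bao next to Quinn: fuse the pair into one unit and seat 7 units around a circle — 2·(6)! = 1440.
Subtracting, 5040 − 1440 = 3600.

3600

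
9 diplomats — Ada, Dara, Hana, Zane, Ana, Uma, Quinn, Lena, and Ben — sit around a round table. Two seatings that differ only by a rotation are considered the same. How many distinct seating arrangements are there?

40320

Fix one person's seat to break rotational symmetry; the remaining 8 people can be arranged in (8)! = 40320 ways.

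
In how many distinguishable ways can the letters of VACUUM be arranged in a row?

VACUUM has 6 letters with U appearing twice.
The number of distinct arrangements is 6!/(2!) = 720/2 = 360.

360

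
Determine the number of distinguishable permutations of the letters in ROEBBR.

The 6 letters of ROEBBR have repeats: B appearing twice and R appearing twice.
The number of distinct arrangements is 6!/(2!·2!) = 720/4 = 180.

180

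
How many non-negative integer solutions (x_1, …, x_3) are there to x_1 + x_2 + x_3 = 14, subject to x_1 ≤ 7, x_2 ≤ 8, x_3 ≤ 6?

Ignoring the caps, the number of non-negative solutions to x_1+…+x_3 = 14 is C(16,2) = 120.
Subtract solutions that violate a single cap (substitute x_i' = x_i − (cap_i+1)): x_1 ≥ 8 gives C(8,2) = 28; x_2 ≥ 9 gives C(7,2) = 21; x_3 ≥ 7 gives C(9,2) = 36. Together 85.
No two caps can be exceeded simultaneously, so the pair terms are all 0.
By inclusion–exclusion the count is 120 − 85 + 0 = 35.

35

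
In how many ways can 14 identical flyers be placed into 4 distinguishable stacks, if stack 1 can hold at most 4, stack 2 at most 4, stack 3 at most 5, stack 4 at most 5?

35

Without the upper bounds there are C(17,3) = 680 ways to split 14 among 4 stacks.
Subtract solutions that violate a single cap (substitute x_i' = x_i − (cap_i+1)): x_1 ≥ 5 gives C(12,3) = 220; x_2 ≥ 5 gives C(12,3) = 220; x_3 ≥ 6 gives C(11,3) = 165; x_4 ≥ 6 gives C(11,3) = 165. Together 770.
Add back pairs where two caps are both exceeded: 35 + 20 + 20 + 20 + 20 + 10 = 125.
By inclusion–exclusion the count is 680 − 770 + 125 = 35.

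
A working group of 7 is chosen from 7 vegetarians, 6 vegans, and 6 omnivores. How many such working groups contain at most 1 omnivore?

12012

Split by how many omnivores are chosen (0 through 1).
Sum: C(6,0)·C(13,7) + C(6,1)·C(13,6) = 1716 + 10296 = 12012.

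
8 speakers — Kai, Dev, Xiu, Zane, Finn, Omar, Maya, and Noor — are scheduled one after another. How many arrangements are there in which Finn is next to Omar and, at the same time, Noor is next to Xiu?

Treat {Finn,Omar} as one block (2 orders) and {Noor,Xiu} as another (2 orders).
That leaves 6 units to arrange: 2 × 2 × 6! = 4 × 720 = 2880.

2880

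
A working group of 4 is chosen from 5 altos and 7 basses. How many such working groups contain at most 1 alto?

210

Split by how many altos are chosen (0 through 1).
Sum: C(5,0)·C(7,4) + C(5,1)·C(7,3) = 35 + 175 = 210.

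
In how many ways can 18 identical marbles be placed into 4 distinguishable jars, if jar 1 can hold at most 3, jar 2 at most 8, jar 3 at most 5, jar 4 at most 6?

34

By stars and bars, unrestricted non-negative solutions to x_1+…+x_4 = 18 number C(18+3,3) = 1330.
Subtract solutions that violate a single cap (substitute x_i' = x_i − (cap_i+1)): x_1 ≥ 4 gives C(17,3) = 680; x_2 ≥ 9 gives C(12,3) = 220; x_3 ≥ 6 gives C(15,3) = 455; x_4 ≥ 7 gives C(14,3) = 364. Together 1719.
Add back pairs where two caps are both exceeded: 56 + 165 + 120 + 20 + 10 + 56 = 427.
Subtract triples: 0 + 0 + 4 + 0 = 4.
By inclusion–exclusion the count is 1330 − 1719 + 427 − 4 = 34.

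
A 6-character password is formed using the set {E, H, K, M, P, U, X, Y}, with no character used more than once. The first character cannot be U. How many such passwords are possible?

The first character has 8−1 = 7 choices (anything except U).
The remaining 5 characters are filled from the other 7 symbols without repetition: 7 × 6 × 5 × 4 × 3 = 2520.
Total: 7 × 2520 = 17640.

17640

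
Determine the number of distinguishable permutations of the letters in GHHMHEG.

Letter multiplicities in GHHMHEG: E×1, G×2, H×3, M×1.
So there are 7! / (3!·2!) = 420 distinguishable arrangements.

420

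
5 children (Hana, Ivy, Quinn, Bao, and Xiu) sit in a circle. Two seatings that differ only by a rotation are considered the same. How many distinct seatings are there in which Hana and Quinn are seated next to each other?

12

Treat {Hana, Quinn} as one unit (2 internal orders) and seat the resulting 4 units around the table: (3)! circular arrangements.
So 2 × (3)! = 2 × 6 = 12.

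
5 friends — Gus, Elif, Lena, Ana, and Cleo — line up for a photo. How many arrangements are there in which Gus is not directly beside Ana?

72

There are 5! = 120 arrangements in all. If Gus and Ana are adjacent, merging them into one block gives 2·(4)! = 48 arrangements.
Complementary counting: 120 − 48 = 72.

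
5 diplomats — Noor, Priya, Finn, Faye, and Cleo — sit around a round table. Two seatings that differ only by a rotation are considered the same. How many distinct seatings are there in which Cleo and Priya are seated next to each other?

Treat {Cleo, Priya} as one unit (2 internal orders) and seat the resulting 4 units around the table: (3)! circular arrangements.
So 2 × (3)! = 2 × 6 = 12.

12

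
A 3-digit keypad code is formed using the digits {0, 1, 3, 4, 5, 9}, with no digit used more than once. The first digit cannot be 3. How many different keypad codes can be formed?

100

The first digit has 6−1 = 5 choices (anything except 3).
The remaining 2 digits are filled from the other 5 symbols without repetition: 5 × 4 = 20.
Total: 5 × 20 = 100.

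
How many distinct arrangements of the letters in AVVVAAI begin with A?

Fix A in the first position and arrange the remaining 6 letters.
Those 6 letters have A appearing twice and V appearing 3 times, giving (6)!/(3!·2!) = 60.

60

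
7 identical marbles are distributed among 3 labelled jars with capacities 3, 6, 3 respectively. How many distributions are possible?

15

By stars and bars, unrestricted non-negative solutions to x_1+…+x_3 = 7 number C(7+2,2) = 36.
Subtract solutions that violate a single cap (substitute x_i' = x_i − (cap_i+1)): x_1 ≥ 4 gives C(5,2) = 10; x_2 ≥ 7 gives C(2,2) = 1; x_3 ≥ 4 gives C(5,2) = 10. Together 21.
No two caps can be exceeded simultaneously, so the pair terms are all 0.
By inclusion–exclusion the count is 36 − 21 + 0 = 15.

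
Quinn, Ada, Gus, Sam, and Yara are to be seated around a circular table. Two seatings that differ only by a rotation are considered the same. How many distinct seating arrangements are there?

Fix one person's seat to break rotational symmetry; the remaining 4 people can be arranged in (4)! = 24 ways.

24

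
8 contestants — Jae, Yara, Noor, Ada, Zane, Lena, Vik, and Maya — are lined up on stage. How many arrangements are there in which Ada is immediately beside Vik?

10080

Treat {Ada, Vik} as a single unit. There are 7 units to order, and the pair itself can be ordered 2 ways.
That gives 2 × 7! = 2 × 5040 = 10080.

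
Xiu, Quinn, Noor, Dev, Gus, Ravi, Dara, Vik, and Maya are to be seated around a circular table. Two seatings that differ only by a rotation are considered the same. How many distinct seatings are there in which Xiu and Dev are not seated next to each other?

30240

All circular seatings of 9 people number (8)! = 40320.
Seatings with Xiu beside Dev: treat them as a block with 2 internal orders, giving 2 × (7)! = 10080.
Subtracting, 40320 − 10080 = 30240.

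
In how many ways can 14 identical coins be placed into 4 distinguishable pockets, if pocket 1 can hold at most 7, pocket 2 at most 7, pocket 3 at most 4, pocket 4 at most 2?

Ignoring the caps, the number of non-negative solutions to x_1+…+x_4 = 14 is C(17,3) = 680.
Subtract solutions that violate a single cap (substitute x_i' = x_i − (cap_i+1)): x_1 ≥ 8 gives C(9,3) = 84; x_2 ≥ 8 gives C(9,3) = 84; x_3 ≥ 5 gives C(12,3) = 220; x_4 ≥ 3 gives C(14,3) = 364. Together 752.
Add back pairs where two caps are both exceeded: 0 + 4 + 20 + 4 + 20 + 84 = 132.
By inclusion–exclusion the count is 680 − 752 + 132 = 60.

60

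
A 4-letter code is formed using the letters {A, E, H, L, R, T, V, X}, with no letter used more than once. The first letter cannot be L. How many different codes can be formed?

1470

The first letter has 8−1 = 7 choices (anything except L).
The remaining 3 letters are filled from the other 7 symbols without repetition: 7 × 6 × 5 = 210.
Total: 7 × 210 = 1470.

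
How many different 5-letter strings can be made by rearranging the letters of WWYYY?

10

Letter multiplicities in WWYYY: W×2, Y×3.
So there are 5! / (3!·2!) = 10 distinguishable arrangements.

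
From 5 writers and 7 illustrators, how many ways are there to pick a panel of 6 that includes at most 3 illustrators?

462

Split by how many illustrators are chosen (0 through 3).
Sum: C(7,0)·C(5,6) + C(7,1)·C(5,5) + C(7,2)·C(5,4) + C(7,3)·C(5,3) = 0 + 7 + 105 + 350 = 462.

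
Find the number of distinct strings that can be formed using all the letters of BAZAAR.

120

Letter multiplicities in BAZAAR: A×3, B×1, R×1, Z×1.
Dividing 6! = 720 by 3! = 6 for the repeated letters gives 120.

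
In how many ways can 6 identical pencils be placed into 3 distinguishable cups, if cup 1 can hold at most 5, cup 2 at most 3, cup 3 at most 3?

15

Ignoring the caps, the number of non-negative solutions to x_1+…+x_3 = 6 is C(8,2) = 28.
Subtract solutions that violate a single cap (substitute x_i' = x_i − (cap_i+1)): x_1 ≥ 6 gives C(2,2) = 1; x_2 ≥ 4 gives C(4,2) = 6; x_3 ≥ 4 gives C(4,2) = 6. Together 13.
No two caps can be exceeded simultaneously, so the pair terms are all 0.
By inclusion–exclusion the count is 28 − 13 + 0 = 15.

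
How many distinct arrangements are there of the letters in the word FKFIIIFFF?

Letter multiplicities in FKFIIIFFF: F×5, I×3, K×1.
Dividing 9! = 362880 by 5!·3! = 720 for the repeated letters gives 504.

504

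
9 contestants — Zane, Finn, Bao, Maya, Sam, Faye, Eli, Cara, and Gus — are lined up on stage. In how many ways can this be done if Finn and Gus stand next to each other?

Treat {Finn, Gus} as a single unit. There are 8 units to order, and the pair itself can be ordered 2 ways.
That gives 2 × 8! = 2 × 40320 = 80640.

80640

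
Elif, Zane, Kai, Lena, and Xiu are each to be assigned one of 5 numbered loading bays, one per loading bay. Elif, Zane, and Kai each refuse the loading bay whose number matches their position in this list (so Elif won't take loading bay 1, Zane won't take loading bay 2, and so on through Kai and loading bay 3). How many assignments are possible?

Let Aᵢ (for i ∈ {1, 2, 3}) be the placements that put person i in their forbidden loading bay. Any j of these fix j positions, leaving (5−j)! ways to fill the rest, and there are C(3,j) ways to pick which j.
By inclusion–exclusion, the number of valid placements is Σ_{j=0}^{3} (−1)^j C(3,j)·(5−j)!.
Computing: 120 − 72 + 18 − 2 = 64.

64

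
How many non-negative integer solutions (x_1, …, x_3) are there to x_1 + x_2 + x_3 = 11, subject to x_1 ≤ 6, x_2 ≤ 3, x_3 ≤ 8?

22

Without the upper bounds there are C(13,2) = 78 ways to split 11 among 3 variables.
Subtract solutions that violate a single cap (substitute x_i' = x_i − (cap_i+1)): x_1 ≥ 7 gives C(6,2) = 15; x_2 ≥ 4 gives C(9,2) = 36; x_3 ≥ 9 gives C(4,2) = 6. Together 57.
Add back pairs where two caps are both exceeded: 1 + 0 + 0 = 1.
By inclusion–exclusion the count is 78 − 57 + 1 = 22.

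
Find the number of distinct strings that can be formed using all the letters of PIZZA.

60

PIZZA has 5 letters with Z appearing twice.
The number of distinct arrangements is 5!/(2!) = 120/2 = 60.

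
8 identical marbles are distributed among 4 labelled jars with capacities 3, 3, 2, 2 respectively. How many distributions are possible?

10

Ignoring the caps, the number of non-negative solutions to x_1+…+x_4 = 8 is C(11,3) = 165.
Subtract solutions that violate a single cap (substitute x_i' = x_i − (cap_i+1)): x_1 ≥ 4 gives C(7,3) = 35; x_2 ≥ 4 gives C(7,3) = 35; x_3 ≥ 3 gives C(8,3) = 56; x_4 ≥ 3 gives C(8,3) = 56. Together 182.
Add back pairs where two caps are both exceeded: 1 + 4 + 4 + 4 + 4 + 10 = 27.
By inclusion–exclusion the count is 165 − 182 + 27 = 10.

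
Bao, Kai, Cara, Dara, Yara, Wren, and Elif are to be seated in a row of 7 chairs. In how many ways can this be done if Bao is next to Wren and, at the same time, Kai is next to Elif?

Treat {Bao,Wren} as one block (2 orders) and {Kai,Elif} as another (2 orders).
That leaves 5 units to arrange: 2 × 2 × 5! = 4 × 120 = 480.

480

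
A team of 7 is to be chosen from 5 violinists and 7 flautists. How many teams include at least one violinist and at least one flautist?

Unrestricted: C(12,7) = 792 ways to pick any 7 of the 12.
Selections missing a whole group: no violinists → C(7,7) = 1; no flautists → C(5,7) = 0.
Both groups omitted at once is impossible, so 792 − 1 = 791.

791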